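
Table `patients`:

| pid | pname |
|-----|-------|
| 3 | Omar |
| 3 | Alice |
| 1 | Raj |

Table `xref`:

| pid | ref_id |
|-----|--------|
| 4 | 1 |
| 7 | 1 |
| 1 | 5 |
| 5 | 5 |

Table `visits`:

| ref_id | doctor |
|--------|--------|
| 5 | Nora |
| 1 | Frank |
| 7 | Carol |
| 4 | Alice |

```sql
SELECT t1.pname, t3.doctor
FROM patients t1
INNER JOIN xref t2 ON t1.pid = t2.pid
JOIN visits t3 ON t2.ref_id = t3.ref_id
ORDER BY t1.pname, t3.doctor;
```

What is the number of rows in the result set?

Evaluate left to right. First `patients t1 INNER JOIN xref t2` on pid: 1 row(s).
Then INNER JOIN `visits t3` on ref_id: keep only rows whose t2.ref_id appears in t3.
Result: 1 row(s).

1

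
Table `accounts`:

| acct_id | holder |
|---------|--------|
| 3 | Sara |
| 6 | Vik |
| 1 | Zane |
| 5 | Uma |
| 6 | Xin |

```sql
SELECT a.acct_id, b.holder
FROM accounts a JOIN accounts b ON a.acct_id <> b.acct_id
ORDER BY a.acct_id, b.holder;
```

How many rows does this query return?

18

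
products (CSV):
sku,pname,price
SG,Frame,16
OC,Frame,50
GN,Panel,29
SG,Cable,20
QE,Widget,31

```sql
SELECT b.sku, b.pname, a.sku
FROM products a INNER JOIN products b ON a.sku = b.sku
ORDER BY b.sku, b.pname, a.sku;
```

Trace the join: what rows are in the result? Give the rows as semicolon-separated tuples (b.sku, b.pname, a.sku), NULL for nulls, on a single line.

INNER JOIN keeps only pairs where the ON condition holds.
Matching on a.sku = b.sku.
- a (sku=SG) pairs with 2 row(s) of b.
- a (sku=OC) pairs with 1 row(s) of b.
- a (sku=GN) pairs with 1 row(s) of b.
- a (sku=SG) pairs with 2 row(s) of b.
- a (sku=QE) pairs with 1 row(s) of b.
After projecting and ordering:
b.sku | b.pname | a.sku
GN | Panel | GN
OC | Frame | OC
QE | Widget | QE
SG | Cable | SG
SG | Cable | SG
SG | Frame | SG
SG | Frame | SG

(GN, Panel, GN); (OC, Frame, OC); (QE, Widget, QE); (SG, Cable, SG); (SG, Cable, SG); (SG, Frame, SG); (SG, Frame, SG)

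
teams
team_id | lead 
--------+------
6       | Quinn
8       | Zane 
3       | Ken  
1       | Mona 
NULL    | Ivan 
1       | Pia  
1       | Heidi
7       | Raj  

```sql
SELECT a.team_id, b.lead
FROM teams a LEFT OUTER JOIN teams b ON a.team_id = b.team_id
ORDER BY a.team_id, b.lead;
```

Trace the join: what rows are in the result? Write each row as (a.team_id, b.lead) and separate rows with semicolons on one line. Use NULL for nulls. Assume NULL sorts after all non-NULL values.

LEFT JOIN keeps every row from `teams a`; unmatched rows get NULL for `teams b`'s columns.
Matching on a.team_id = b.team_id. A NULL in a compared column never satisfies the condition.
Matched pairs: 13; unmatched a rows kept: 1.

(1, Heidi); (1, Heidi); (1, Heidi); (1, Mona); (1, Mona); (1, Mona); (1, Pia); (1, Pia); (1, Pia); (3, Ken); (6, Quinn); (7, Raj); (8, Zane); (NULL, NULL)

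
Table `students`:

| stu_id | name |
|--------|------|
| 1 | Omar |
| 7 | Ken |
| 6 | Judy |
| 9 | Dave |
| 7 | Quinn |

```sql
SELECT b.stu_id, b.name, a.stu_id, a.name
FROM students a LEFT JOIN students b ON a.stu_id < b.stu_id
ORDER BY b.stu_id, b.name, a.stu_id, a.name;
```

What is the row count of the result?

LEFT JOIN keeps every row from `students a`; unmatched rows get NULL for `students b`'s columns.
Matching on a.stu_id < b.stu_id.
- stu_id=1: 4 matching b row(s), so 4 row(s) emitted.
- stu_id=7: 1 matching b row(s), so 1 row(s) emitted.
- stu_id=6: 3 matching b row(s), so 3 row(s) emitted.
- stu_id=9: no b row matches, row kept with b columns NULL.
- stu_id=7: 1 matching b row(s), so 1 row(s) emitted.
Total: 9 matched + 1 padded = 10 rows.

10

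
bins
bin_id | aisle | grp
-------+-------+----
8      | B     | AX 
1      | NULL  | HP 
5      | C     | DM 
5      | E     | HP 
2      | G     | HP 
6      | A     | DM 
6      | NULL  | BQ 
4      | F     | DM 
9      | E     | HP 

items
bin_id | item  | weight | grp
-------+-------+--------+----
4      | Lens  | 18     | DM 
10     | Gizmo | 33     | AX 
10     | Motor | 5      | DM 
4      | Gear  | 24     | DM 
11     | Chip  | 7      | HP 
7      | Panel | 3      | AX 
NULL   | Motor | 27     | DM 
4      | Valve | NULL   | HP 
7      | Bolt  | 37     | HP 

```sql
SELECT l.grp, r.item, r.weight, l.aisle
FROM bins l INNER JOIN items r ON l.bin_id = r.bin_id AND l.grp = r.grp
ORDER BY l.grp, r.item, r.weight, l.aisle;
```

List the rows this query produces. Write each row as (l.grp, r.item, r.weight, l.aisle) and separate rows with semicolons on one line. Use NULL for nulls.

(DM, Gear, 24, F); (DM, Lens, 18, F)

INNER JOIN keeps only pairs where the ON condition holds.
Matching on l.bin_id = r.bin_id AND l.grp = r.grp. A NULL in a compared column never satisfies the condition.
Matched pairs: 2.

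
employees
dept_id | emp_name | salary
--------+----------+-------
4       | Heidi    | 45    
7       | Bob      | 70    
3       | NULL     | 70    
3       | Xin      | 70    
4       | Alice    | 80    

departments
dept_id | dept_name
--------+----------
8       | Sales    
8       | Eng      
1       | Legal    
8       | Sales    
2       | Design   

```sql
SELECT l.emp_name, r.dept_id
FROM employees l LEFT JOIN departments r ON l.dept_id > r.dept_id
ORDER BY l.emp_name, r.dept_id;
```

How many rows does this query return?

LEFT JOIN keeps every row from `employees`; unmatched rows get NULL for `departments`'s columns.
Matching on l.dept_id > r.dept_id.
- l (dept_id=4) pairs with 2 row(s) of r.
- l (dept_id=7) pairs with 2 row(s) of r.
- l (dept_id=3) pairs with 2 row(s) of r.
- l (dept_id=3) pairs with 2 row(s) of r.
- l (dept_id=4) pairs with 2 row(s) of r.
Total: 10 rows.

10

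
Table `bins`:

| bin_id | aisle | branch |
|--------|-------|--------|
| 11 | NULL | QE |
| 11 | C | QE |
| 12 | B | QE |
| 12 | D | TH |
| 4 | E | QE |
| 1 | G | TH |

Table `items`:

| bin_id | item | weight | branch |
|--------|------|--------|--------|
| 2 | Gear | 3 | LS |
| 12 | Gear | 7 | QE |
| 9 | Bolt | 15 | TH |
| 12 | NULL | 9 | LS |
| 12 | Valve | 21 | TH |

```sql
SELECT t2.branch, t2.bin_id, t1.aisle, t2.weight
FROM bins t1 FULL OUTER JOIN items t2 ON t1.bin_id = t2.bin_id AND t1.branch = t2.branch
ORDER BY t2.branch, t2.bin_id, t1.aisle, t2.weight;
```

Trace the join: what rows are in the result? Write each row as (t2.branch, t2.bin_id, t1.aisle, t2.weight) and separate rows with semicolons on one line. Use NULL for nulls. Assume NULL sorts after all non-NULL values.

(LS, 2, NULL, 3); (LS, 12, NULL, 9); (QE, 12, B, 7); (TH, 9, NULL, 15); (TH, 12, D, 21); (NULL, NULL, C, NULL); (NULL, NULL, E, NULL); (NULL, NULL, G, NULL); (NULL, NULL, NULL, NULL)

FULL OUTER JOIN keeps every row from both sides; unmatched rows get NULL for the other side's columns.
Matching on t1.bin_id = t2.bin_id AND t1.branch = t2.branch.
Matched pairs: 2; unmatched t1 rows kept: 4; unmatched t2 rows kept: 3.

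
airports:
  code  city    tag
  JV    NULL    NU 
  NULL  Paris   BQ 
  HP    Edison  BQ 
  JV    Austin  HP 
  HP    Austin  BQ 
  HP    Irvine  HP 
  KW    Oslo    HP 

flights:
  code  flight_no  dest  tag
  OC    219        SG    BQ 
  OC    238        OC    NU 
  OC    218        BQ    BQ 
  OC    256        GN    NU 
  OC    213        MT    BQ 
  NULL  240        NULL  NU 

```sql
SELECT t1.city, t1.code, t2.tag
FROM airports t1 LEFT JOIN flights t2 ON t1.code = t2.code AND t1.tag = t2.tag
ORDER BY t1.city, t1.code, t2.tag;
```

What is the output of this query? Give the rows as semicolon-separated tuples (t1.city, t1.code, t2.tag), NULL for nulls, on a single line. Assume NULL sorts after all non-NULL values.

(Austin, HP, NULL); (Austin, JV, NULL); (Edison, HP, NULL); (Irvine, HP, NULL); (Oslo, KW, NULL); (Paris, NULL, NULL); (NULL, JV, NULL)

LEFT JOIN keeps every row from `airports`; unmatched rows get NULL for `flights`'s columns.
Matching on t1.code = t2.code AND t1.tag = t2.tag. A NULL in a compared column never satisfies the condition.
- t1 (code=JV, tag=NU) has no partner → padded with NULL.
- t1 (code=NULL, tag=BQ) has no partner → padded with NULL.
- t1 (code=HP, tag=BQ) has no partner → padded with NULL.
- t1 (code=JV, tag=HP) has no partner → padded with NULL.
- t1 (code=HP, tag=BQ) has no partner → padded with NULL.
- t1 (code=HP, tag=HP) has no partner → padded with NULL.
- t1 (code=KW, tag=HP) has no partner → padded with NULL.
After projecting and ordering:
t1.city | t1.code | t2.tag
Austin | HP | NULL
Austin | JV | NULL
Edison | HP | NULL
Irvine | HP | NULL
Oslo | KW | NULL
Paris | NULL | NULL
NULL | JV | NULL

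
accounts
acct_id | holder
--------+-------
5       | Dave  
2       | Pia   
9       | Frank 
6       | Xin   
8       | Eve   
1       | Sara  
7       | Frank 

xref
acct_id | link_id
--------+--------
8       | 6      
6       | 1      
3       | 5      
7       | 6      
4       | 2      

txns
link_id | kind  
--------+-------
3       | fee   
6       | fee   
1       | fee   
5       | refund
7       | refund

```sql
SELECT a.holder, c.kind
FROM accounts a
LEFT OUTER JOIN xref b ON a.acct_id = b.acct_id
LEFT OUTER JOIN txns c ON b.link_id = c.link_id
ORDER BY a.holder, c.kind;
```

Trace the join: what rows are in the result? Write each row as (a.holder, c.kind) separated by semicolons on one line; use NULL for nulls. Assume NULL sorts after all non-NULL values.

Step 1 — a LEFT JOIN b on acct_id → 7 row(s).
Then LEFT JOIN `txns c` on link_id: each of those 7 rows is kept; rows whose b.link_id has no match in c get NULL for c's columns.

(Dave, NULL); (Eve, fee); (Frank, fee); (Frank, NULL); (Pia, NULL); (Sara, NULL); (Xin, fee)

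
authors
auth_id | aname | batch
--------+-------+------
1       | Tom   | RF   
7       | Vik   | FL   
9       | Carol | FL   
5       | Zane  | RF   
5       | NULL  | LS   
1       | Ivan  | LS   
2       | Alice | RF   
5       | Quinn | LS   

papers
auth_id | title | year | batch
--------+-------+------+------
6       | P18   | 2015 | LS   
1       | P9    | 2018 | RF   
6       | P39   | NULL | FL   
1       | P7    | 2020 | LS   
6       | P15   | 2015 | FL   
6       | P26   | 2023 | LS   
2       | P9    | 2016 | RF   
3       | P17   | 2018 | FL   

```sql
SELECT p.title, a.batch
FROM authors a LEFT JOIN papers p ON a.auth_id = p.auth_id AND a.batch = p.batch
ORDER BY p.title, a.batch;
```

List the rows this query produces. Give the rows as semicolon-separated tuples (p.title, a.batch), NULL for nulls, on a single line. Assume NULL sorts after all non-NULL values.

LEFT JOIN keeps every row from `authors`; unmatched rows get NULL for `papers`'s columns.
Matching on a.auth_id = p.auth_id AND a.batch = p.batch.
Matched pairs: 3; unmatched a rows kept: 5.

(P7, LS); (P9, RF); (P9, RF); (NULL, FL); (NULL, FL); (NULL, LS); (NULL, LS); (NULL, RF)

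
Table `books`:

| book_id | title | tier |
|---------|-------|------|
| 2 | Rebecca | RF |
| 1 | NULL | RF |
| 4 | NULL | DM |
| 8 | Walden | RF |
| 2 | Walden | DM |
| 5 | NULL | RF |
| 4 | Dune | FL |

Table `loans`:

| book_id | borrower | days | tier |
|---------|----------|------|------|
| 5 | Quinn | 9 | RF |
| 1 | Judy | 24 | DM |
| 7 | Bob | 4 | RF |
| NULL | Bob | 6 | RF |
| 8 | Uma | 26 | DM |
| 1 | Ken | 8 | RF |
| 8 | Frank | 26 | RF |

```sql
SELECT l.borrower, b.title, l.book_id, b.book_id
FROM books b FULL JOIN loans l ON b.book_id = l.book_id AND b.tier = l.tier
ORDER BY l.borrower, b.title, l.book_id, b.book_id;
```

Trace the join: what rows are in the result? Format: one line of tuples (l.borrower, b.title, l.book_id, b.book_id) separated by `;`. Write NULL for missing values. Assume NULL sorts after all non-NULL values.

FULL OUTER JOIN keeps every row from both sides; unmatched rows get NULL for the other side's columns.
Matching on b.book_id = l.book_id AND b.tier = l.tier. A NULL in a compared column never satisfies the condition.
Matched pairs: 3; unmatched b rows kept: 4; unmatched l rows kept: 4.

(Bob, NULL, 7, NULL); (Bob, NULL, NULL, NULL); (Frank, Walden, 8, 8); (Judy, NULL, 1, NULL); (Ken, NULL, 1, 1); (Quinn, NULL, 5, 5); (Uma, NULL, 8, NULL); (NULL, Dune, NULL, 4); (NULL, Rebecca, NULL, 2); (NULL, Walden, NULL, 2); (NULL, NULL, NULL, 4)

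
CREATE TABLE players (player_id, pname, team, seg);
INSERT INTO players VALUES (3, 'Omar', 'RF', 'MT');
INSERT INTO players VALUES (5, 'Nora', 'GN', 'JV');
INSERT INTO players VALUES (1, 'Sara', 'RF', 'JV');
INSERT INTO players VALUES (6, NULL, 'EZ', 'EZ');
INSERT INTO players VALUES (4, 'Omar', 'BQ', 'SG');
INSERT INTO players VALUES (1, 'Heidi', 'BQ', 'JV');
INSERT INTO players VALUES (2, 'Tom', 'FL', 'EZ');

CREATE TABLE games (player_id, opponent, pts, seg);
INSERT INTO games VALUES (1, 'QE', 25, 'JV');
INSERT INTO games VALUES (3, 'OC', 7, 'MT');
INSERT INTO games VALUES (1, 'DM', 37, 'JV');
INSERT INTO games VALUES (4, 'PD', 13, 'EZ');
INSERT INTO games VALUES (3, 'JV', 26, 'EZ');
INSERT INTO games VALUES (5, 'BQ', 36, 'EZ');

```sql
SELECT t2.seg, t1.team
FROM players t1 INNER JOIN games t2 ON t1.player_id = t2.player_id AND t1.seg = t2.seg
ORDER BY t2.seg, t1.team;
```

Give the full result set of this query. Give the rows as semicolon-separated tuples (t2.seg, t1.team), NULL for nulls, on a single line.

(JV, BQ); (JV, BQ); (JV, RF); (JV, RF); (MT, RF)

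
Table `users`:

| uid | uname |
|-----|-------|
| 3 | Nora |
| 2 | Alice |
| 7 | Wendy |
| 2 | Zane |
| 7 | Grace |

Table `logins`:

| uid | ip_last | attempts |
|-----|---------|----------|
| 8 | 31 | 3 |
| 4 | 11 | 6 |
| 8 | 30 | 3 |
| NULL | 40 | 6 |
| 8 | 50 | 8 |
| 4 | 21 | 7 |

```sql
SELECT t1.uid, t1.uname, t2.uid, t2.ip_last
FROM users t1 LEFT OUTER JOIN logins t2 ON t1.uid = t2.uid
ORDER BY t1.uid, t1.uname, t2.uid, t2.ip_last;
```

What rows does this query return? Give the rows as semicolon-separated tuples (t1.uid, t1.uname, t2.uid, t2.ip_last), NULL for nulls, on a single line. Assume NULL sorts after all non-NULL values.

(2, Alice, NULL, NULL); (2, Zane, NULL, NULL); (3, Nora, NULL, NULL); (7, Grace, NULL, NULL); (7, Wendy, NULL, NULL)

LEFT JOIN keeps every row from `users`; unmatched rows get NULL for `logins`'s columns.
Matching on t1.uid = t2.uid. A NULL in a compared column never satisfies the condition.
Matched pairs: 0; unmatched t1 rows kept: 5.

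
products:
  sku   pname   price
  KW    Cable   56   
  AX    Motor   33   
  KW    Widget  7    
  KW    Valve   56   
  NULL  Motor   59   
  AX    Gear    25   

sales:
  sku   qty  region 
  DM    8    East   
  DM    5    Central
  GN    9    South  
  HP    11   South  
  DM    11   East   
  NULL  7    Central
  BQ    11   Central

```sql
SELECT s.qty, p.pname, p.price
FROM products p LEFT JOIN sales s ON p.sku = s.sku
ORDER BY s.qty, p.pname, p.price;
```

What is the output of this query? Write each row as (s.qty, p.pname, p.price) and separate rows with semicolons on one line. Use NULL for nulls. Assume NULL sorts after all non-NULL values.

(NULL, Cable, 56); (NULL, Gear, 25); (NULL, Motor, 33); (NULL, Motor, 59); (NULL, Valve, 56); (NULL, Widget, 7)

LEFT JOIN keeps every row from `products`; unmatched rows get NULL for `sales`'s columns.
Matching on p.sku = s.sku. A NULL in a compared column never satisfies the condition.
- p row (sku=KW): no match → kept, s columns NULL.
- p row (sku=AX): no match → kept, s columns NULL.
- p row (sku=KW): no match → kept, s columns NULL.
- p row (sku=KW): no match → kept, s columns NULL.
- p row (sku=NULL): no match → kept, s columns NULL.
- p row (sku=AX): no match → kept, s columns NULL.
After projecting and ordering:
s.qty | p.pname | p.price
NULL | Cable | 56
NULL | Gear | 25
NULL | Motor | 33
NULL | Motor | 59
NULL | Valve | 56
NULL | Widget | 7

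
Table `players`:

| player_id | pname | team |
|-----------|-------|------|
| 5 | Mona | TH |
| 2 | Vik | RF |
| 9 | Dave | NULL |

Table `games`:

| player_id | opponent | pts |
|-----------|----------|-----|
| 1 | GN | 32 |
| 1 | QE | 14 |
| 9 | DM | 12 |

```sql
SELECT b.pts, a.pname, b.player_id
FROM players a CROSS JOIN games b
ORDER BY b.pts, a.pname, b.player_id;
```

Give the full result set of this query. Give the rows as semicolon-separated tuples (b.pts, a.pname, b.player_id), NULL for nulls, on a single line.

(12, Dave, 9); (12, Mona, 9); (12, Vik, 9); (14, Dave, 1); (14, Mona, 1); (14, Vik, 1); (32, Dave, 1); (32, Mona, 1); (32, Vik, 1)

CROSS JOIN pairs every row of `players` with every row of `games`: 3 × 3 = 9 rows.
After projecting and ordering:
b.pts | a.pname | b.player_id
12 | Dave | 9
12 | Mona | 9
12 | Vik | 9
14 | Dave | 1
14 | Mona | 1
14 | Vik | 1
32 | Dave | 1
32 | Mona | 1
32 | Vik | 1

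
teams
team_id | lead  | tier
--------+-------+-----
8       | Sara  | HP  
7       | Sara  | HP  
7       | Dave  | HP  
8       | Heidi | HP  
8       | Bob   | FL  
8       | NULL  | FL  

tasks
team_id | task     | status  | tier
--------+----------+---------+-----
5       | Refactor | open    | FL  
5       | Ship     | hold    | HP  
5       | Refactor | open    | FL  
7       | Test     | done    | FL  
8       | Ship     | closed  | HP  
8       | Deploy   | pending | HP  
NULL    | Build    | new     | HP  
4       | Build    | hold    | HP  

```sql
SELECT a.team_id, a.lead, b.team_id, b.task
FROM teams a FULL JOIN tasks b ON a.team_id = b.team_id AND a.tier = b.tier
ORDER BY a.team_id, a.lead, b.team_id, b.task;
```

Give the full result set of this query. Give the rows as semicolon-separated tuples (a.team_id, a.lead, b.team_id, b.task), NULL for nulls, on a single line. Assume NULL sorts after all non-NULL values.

(7, Dave, NULL, NULL); (7, Sara, NULL, NULL); (8, Bob, NULL, NULL); (8, Heidi, 8, Deploy); (8, Heidi, 8, Ship); (8, Sara, 8, Deploy); (8, Sara, 8, Ship); (8, NULL, NULL, NULL); (NULL, NULL, 4, Build); (NULL, NULL, 5, Refactor); (NULL, NULL, 5, Refactor); (NULL, NULL, 5, Ship); (NULL, NULL, 7, Test); (NULL, NULL, NULL, Build)

FULL OUTER JOIN keeps every row from both sides; unmatched rows get NULL for the other side's columns.
Matching on a.team_id = b.team_id AND a.tier = b.tier. A NULL in a compared column never satisfies the condition.
Matched pairs: 4; unmatched a rows kept: 4; unmatched b rows kept: 6.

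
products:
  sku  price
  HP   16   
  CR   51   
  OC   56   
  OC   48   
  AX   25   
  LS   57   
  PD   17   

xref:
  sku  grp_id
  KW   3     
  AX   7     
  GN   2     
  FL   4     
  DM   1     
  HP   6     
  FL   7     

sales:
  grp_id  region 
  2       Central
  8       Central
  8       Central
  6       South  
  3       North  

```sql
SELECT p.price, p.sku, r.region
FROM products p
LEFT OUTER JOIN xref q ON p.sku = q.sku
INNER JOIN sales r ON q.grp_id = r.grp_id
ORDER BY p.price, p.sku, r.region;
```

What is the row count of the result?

1

Evaluate left to right. First `products p LEFT JOIN xref q` on sku: 7 row(s).
Then INNER JOIN `sales r` on grp_id: keep only rows whose q.grp_id appears in r.
Result: 1 row(s).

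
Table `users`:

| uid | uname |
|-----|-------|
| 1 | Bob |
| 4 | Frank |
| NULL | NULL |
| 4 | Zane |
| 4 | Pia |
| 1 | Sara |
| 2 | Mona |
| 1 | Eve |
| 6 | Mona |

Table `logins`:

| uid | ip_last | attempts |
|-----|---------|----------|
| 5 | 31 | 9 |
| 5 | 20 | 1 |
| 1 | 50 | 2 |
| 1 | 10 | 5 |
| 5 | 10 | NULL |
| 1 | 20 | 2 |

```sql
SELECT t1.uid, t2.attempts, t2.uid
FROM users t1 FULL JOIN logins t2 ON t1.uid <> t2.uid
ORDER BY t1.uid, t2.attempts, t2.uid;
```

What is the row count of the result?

40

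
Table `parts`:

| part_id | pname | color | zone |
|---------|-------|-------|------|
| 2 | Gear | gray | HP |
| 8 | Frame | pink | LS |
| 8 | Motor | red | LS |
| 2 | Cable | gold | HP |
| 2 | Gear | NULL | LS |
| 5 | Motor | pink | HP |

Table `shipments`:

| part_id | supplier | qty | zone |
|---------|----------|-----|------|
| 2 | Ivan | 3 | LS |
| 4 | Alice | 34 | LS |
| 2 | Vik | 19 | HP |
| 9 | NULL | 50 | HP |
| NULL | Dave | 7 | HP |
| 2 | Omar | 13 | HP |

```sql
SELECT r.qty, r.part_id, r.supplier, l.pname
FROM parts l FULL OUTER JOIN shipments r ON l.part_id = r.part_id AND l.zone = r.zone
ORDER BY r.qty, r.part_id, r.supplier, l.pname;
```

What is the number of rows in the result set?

FULL OUTER JOIN keeps every row from both sides; unmatched rows get NULL for the other side's columns.
Matching on l.part_id = r.part_id AND l.zone = r.zone. A NULL in a compared column never satisfies the condition.
- l row (part_id=2, zone=HP): matches 2 r row(s) → 2 output row(s).
- l row (part_id=8, zone=LS): no match → kept, r columns NULL.
- l row (part_id=8, zone=LS): no match → kept, r columns NULL.
- l row (part_id=2, zone=HP): matches 2 r row(s) → 2 output row(s).
- l row (part_id=2, zone=LS): matches 1 r row(s) → 1 output row(s).
- l row (part_id=5, zone=HP): no match → kept, r columns NULL.
- plus 3 unmatched r row(s), each kept with NULL l columns.
Total: 5 matched + 6 padded = 11 rows.

11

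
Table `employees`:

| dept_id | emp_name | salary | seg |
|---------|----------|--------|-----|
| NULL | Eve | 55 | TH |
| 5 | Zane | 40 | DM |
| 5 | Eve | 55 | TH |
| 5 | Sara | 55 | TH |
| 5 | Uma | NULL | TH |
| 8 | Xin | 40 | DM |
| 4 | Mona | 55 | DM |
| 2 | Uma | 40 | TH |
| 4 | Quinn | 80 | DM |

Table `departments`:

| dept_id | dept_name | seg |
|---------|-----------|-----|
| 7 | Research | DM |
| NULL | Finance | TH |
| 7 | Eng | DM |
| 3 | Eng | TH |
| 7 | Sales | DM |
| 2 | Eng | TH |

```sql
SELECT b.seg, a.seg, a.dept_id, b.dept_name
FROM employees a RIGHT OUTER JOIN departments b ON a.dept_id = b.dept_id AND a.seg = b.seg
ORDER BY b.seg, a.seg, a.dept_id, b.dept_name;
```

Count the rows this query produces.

6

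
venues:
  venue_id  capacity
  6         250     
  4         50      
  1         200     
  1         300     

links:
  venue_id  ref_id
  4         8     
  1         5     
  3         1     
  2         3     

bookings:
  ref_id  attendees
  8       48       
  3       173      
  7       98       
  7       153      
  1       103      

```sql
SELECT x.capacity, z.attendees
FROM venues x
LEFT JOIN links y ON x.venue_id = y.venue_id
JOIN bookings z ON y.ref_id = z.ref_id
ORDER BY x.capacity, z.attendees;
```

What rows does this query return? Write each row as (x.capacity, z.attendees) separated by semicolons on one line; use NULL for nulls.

(50, 48)

Evaluate left to right. First `venues x LEFT JOIN links y` on venue_id: 4 row(s).
Then INNER JOIN `bookings z` on ref_id: keep only rows whose y.ref_id appears in z.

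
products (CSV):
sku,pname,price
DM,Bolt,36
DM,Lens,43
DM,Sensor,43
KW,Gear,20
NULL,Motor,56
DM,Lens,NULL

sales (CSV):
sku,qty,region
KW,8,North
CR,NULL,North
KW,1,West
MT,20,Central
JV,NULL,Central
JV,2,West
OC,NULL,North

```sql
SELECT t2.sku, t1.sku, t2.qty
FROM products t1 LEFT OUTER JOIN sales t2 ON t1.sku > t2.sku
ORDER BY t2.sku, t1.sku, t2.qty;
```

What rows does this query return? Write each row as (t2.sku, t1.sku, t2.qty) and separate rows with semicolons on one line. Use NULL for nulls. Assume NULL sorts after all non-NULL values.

LEFT JOIN keeps every row from `products`; unmatched rows get NULL for `sales`'s columns.
Matching on t1.sku > t2.sku. A NULL in a compared column never satisfies the condition.
- sku=DM: 1 matching t2 row(s), so 1 row(s) emitted.
- sku=DM: 1 matching t2 row(s), so 1 row(s) emitted.
- sku=DM: 1 matching t2 row(s), so 1 row(s) emitted.
- sku=KW: 3 matching t2 row(s), so 3 row(s) emitted.
- sku=NULL: no t2 row matches, row kept with t2 columns NULL.
- sku=DM: 1 matching t2 row(s), so 1 row(s) emitted.
After projecting and ordering:
t2.sku | t1.sku | t2.qty
CR | DM | NULL
CR | DM | NULL
CR | DM | NULL
CR | DM | NULL
CR | KW | NULL
JV | KW | 2
JV | KW | NULL
NULL | NULL | NULL

(CR, DM, NULL); (CR, DM, NULL); (CR, DM, NULL); (CR, DM, NULL); (CR, KW, NULL); (JV, KW, 2); (JV, KW, NULL); (NULL, NULL, NULL)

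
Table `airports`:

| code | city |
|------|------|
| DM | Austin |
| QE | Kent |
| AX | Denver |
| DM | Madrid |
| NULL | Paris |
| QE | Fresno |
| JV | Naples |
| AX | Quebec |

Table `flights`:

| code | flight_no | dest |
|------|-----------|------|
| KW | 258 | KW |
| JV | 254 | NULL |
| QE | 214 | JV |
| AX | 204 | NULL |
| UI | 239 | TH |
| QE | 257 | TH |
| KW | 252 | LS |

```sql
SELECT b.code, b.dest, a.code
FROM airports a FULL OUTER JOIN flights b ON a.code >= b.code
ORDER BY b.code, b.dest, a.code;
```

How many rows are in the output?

FULL OUTER JOIN keeps every row from both sides; unmatched rows get NULL for the other side's columns.
Matching on a.code >= b.code. A NULL in a compared column never satisfies the condition.
Matched pairs: 18; unmatched a rows kept: 1; unmatched b rows kept: 1.
Total: 18 matched + 2 padded = 20 rows.

20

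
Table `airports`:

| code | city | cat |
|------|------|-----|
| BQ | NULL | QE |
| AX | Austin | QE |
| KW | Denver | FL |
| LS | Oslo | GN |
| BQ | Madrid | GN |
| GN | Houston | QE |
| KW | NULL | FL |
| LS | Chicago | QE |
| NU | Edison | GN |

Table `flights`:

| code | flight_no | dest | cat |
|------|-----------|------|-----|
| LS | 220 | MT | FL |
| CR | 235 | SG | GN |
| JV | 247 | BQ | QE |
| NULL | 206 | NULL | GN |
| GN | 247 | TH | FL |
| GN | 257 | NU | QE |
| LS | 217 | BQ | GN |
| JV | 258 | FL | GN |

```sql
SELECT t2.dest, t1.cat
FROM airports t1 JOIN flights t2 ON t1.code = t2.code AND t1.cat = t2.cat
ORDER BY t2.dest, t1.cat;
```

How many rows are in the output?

2

INNER JOIN keeps only pairs where the ON condition holds.
Matching on t1.code = t2.code AND t1.cat = t2.cat. A NULL in a compared column never satisfies the condition.
Matched pairs: 2.
Total: 2 rows.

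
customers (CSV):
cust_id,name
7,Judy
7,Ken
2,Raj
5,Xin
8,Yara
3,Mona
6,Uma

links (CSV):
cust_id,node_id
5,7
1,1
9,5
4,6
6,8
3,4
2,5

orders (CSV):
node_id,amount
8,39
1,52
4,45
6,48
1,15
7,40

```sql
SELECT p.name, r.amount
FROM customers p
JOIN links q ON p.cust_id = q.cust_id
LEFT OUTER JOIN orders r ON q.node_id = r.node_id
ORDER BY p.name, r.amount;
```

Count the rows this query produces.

Joins associate left-to-right: customers INNER JOIN links on cust_id gives 4 intermediate row(s).
Then LEFT JOIN `orders r` on node_id: each of those 4 rows is kept; rows whose q.node_id has no match in r get NULL for r's columns.
Result: 4 row(s).

4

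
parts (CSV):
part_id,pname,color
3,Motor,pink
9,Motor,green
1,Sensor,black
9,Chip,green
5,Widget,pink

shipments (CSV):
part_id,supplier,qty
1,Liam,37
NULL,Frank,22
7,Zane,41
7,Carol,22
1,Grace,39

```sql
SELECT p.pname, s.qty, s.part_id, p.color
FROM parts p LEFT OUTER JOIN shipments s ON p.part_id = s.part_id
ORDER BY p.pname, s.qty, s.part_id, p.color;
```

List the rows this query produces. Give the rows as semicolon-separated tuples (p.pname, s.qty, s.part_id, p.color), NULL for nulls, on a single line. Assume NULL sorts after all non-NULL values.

(Chip, NULL, NULL, green); (Motor, NULL, NULL, green); (Motor, NULL, NULL, pink); (Sensor, 37, 1, black); (Sensor, 39, 1, black); (Widget, NULL, NULL, pink)

LEFT JOIN keeps every row from `parts`; unmatched rows get NULL for `shipments`'s columns.
Matching on p.part_id = s.part_id. A NULL in a compared column never satisfies the condition.
- p (part_id=3) has no partner → padded with NULL.
- p (part_id=9) has no partner → padded with NULL.
- p (part_id=1) pairs with 2 row(s) of s.
- p (part_id=9) has no partner → padded with NULL.
- p (part_id=5) has no partner → padded with NULL.
After projecting and ordering:
p.pname | s.qty | s.part_id | p.color
Chip | NULL | NULL | green
Motor | NULL | NULL | green
Motor | NULL | NULL | pink
Sensor | 37 | 1 | black
Sensor | 39 | 1 | black
Widget | NULL | NULL | pink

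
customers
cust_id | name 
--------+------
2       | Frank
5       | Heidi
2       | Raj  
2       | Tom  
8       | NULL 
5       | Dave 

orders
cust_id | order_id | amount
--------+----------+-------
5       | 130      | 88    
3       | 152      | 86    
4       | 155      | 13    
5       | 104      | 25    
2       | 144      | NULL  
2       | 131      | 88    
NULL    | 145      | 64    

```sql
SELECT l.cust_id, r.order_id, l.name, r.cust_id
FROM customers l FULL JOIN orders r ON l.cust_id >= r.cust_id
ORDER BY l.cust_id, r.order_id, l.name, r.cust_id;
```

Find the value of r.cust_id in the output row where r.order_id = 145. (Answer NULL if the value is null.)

FULL OUTER JOIN keeps every row from both sides; unmatched rows get NULL for the other side's columns.
Matching on l.cust_id >= r.cust_id. A NULL in a compared column never satisfies the condition.
- cust_id=2: 2 matching r row(s), so 2 row(s) emitted.
- cust_id=5: 6 matching r row(s), so 6 row(s) emitted.
- cust_id=2: 2 matching r row(s), so 2 row(s) emitted.
- cust_id=2: 2 matching r row(s), so 2 row(s) emitted.
- cust_id=8: 6 matching r row(s), so 6 row(s) emitted.
- cust_id=5: 6 matching r row(s), so 6 row(s) emitted.
- 1 row(s) from r found no l partner → padded with NULL.

NULL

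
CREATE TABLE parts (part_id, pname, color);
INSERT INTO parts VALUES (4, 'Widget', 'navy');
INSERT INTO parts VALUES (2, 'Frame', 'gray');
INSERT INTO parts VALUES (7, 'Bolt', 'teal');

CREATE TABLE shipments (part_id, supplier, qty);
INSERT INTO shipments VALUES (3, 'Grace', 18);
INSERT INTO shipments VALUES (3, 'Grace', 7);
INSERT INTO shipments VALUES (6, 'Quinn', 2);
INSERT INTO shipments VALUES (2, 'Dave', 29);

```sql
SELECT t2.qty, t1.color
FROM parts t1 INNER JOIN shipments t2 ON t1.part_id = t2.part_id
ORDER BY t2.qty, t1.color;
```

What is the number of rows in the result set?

INNER JOIN keeps only pairs where the ON condition holds.
Matching on t1.part_id = t2.part_id.
- part_id=4: no matching t2 row, dropped.
- part_id=2: 1 matching t2 row(s), so 1 row(s) emitted.
- part_id=7: no matching t2 row, dropped.
Total: 1 rows.

1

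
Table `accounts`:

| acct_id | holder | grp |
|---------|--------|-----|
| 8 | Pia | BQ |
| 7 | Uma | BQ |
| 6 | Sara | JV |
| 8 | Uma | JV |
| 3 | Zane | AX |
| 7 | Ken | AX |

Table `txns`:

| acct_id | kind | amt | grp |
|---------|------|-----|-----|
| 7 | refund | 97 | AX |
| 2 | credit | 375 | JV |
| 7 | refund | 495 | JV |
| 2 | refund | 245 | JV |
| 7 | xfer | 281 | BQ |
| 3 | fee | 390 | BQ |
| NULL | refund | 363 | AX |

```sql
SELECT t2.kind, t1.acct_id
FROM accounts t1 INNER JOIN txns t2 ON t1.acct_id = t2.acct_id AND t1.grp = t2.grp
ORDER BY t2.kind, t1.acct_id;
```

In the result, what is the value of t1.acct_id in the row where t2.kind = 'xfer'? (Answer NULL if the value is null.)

INNER JOIN keeps only pairs where the ON condition holds.
Matching on t1.acct_id = t2.acct_id AND t1.grp = t2.grp. A NULL in a compared column never satisfies the condition.
- t1[0] acct_id=8, grp=BQ → no match; dropped.
- t1[1] acct_id=7, grp=BQ → 1 match(es) in t2 → 1 row(s).
- t1[2] acct_id=6, grp=JV → no match; dropped.
- t1[3] acct_id=8, grp=JV → no match; dropped.
- t1[4] acct_id=3, grp=AX → no match; dropped.
- t1[5] acct_id=7, grp=AX → 1 match(es) in t2 → 1 row(s).

7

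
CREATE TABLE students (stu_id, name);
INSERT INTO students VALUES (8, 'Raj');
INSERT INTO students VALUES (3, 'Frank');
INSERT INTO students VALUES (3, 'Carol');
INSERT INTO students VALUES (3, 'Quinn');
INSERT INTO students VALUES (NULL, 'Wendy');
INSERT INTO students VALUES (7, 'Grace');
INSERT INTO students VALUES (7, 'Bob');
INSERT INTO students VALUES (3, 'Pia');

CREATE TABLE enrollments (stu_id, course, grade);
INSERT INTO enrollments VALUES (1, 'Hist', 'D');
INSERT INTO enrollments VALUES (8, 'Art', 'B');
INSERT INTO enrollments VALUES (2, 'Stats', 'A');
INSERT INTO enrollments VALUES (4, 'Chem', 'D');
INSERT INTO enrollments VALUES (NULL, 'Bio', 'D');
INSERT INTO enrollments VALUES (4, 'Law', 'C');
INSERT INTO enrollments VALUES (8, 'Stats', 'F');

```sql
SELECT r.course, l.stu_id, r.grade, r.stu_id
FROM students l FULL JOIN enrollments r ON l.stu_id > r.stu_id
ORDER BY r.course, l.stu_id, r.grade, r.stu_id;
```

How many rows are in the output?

FULL OUTER JOIN keeps every row from both sides; unmatched rows get NULL for the other side's columns.
Matching on l.stu_id > r.stu_id. A NULL in a compared column never satisfies the condition.
- l (stu_id=8) pairs with 4 row(s) of r.
- l (stu_id=3) pairs with 2 row(s) of r.
- l (stu_id=3) pairs with 2 row(s) of r.
- l (stu_id=3) pairs with 2 row(s) of r.
- l (stu_id=NULL) has no partner → padded with NULL.
- l (stu_id=7) pairs with 4 row(s) of r.
- l (stu_id=7) pairs with 4 row(s) of r.
- l (stu_id=3) pairs with 2 row(s) of r.
- 3 r row(s) had no l match → kept, l columns NULL.
Total: 20 matched + 4 padded = 24 rows.

24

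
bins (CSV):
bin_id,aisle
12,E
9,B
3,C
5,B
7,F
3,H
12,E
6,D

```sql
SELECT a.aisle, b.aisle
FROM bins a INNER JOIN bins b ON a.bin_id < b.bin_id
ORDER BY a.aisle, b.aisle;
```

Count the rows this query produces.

INNER JOIN keeps only pairs where the ON condition holds.
Matching on a.bin_id < b.bin_id.
- a[0] bin_id=12 → no match; dropped.
- a[1] bin_id=9 → 2 match(es) in b → 2 row(s).
- a[2] bin_id=3 → 6 match(es) in b → 6 row(s).
- a[3] bin_id=5 → 5 match(es) in b → 5 row(s).
- a[4] bin_id=7 → 3 match(es) in b → 3 row(s).
- a[5] bin_id=3 → 6 match(es) in b → 6 row(s).
- a[6] bin_id=12 → no match; dropped.
- a[7] bin_id=6 → 4 match(es) in b → 4 row(s).
Total: 26 rows.

26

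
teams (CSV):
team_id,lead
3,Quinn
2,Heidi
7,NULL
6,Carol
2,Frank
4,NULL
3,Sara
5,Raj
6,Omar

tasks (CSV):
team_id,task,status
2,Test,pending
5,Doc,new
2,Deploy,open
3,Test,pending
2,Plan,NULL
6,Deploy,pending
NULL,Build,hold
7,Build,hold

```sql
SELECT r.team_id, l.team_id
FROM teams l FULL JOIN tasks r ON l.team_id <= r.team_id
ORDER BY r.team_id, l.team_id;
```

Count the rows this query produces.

FULL OUTER JOIN keeps every row from both sides; unmatched rows get NULL for the other side's columns.
Matching on l.team_id <= r.team_id. A NULL in a compared column never satisfies the condition.
- l (team_id=3) pairs with 4 row(s) of r.
- l (team_id=2) pairs with 7 row(s) of r.
- l (team_id=7) pairs with 1 row(s) of r.
- l (team_id=6) pairs with 2 row(s) of r.
- l (team_id=2) pairs with 7 row(s) of r.
- l (team_id=4) pairs with 3 row(s) of r.
- l (team_id=3) pairs with 4 row(s) of r.
- l (team_id=5) pairs with 3 row(s) of r.
- l (team_id=6) pairs with 2 row(s) of r.
- 1 row(s) from r found no l partner → padded with NULL.
Total: 33 matched + 1 padded = 34 rows.

34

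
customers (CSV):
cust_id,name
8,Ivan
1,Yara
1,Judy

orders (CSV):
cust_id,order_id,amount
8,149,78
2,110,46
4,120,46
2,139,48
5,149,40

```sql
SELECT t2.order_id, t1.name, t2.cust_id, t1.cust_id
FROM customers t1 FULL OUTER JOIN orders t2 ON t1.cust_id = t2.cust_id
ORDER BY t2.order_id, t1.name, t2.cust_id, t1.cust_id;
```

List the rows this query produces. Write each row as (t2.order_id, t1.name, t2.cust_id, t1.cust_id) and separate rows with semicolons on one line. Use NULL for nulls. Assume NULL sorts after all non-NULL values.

FULL OUTER JOIN keeps every row from both sides; unmatched rows get NULL for the other side's columns.
Matching on t1.cust_id = t2.cust_id.
Matched pairs: 1; unmatched t1 rows kept: 2; unmatched t2 rows kept: 4.

(110, NULL, 2, NULL); (120, NULL, 4, NULL); (139, NULL, 2, NULL); (149, Ivan, 8, 8); (149, NULL, 5, NULL); (NULL, Judy, NULL, 1); (NULL, Yara, NULL, 1)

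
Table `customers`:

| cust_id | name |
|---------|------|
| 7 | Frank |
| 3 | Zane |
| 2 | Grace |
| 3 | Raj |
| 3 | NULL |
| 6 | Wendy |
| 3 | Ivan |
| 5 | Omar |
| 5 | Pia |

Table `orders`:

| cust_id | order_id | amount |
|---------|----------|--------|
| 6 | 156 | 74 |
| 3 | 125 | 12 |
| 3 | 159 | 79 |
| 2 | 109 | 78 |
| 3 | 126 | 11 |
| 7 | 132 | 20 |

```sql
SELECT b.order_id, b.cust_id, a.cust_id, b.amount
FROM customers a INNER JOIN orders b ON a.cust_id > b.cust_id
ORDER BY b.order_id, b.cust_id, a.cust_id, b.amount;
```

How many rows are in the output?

21

INNER JOIN keeps only pairs where the ON condition holds.
Matching on a.cust_id > b.cust_id.
- a row (cust_id=7): matches 5 b row(s) → 5 output row(s).
- a row (cust_id=3): matches 1 b row(s) → 1 output row(s).
- a row (cust_id=2): no match → dropped.
- a row (cust_id=3): matches 1 b row(s) → 1 output row(s).
- a row (cust_id=3): matches 1 b row(s) → 1 output row(s).
- a row (cust_id=6): matches 4 b row(s) → 4 output row(s).
- a row (cust_id=3): matches 1 b row(s) → 1 output row(s).
- a row (cust_id=5): matches 4 b row(s) → 4 output row(s).
- a row (cust_id=5): matches 4 b row(s) → 4 output row(s).
Total: 21 rows.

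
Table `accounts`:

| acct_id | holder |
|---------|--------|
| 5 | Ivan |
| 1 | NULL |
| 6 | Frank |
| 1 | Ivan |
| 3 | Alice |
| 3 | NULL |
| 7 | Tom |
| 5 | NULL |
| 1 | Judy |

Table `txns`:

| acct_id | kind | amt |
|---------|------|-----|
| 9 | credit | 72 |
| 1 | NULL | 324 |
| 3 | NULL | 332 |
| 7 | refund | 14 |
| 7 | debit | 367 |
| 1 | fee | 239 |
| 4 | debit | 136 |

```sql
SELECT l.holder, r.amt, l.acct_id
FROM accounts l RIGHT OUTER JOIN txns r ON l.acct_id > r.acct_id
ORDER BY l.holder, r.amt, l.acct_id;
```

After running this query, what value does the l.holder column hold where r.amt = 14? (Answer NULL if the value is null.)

RIGHT JOIN keeps every row from `txns`; unmatched rows get NULL for `accounts`'s columns.
Matching on l.acct_id > r.acct_id.
- l[0] acct_id=5 → 4 match(es) in r → 4 row(s).
- l[1] acct_id=1 → no match.
- l[2] acct_id=6 → 4 match(es) in r → 4 row(s).
- l[3] acct_id=1 → no match.
- l[4] acct_id=3 → 2 match(es) in r → 2 row(s).
- l[5] acct_id=3 → 2 match(es) in r → 2 row(s).
- l[6] acct_id=7 → 4 match(es) in r → 4 row(s).
- l[7] acct_id=5 → 4 match(es) in r → 4 row(s).
- l[8] acct_id=1 → no match.
- plus 3 unmatched r row(s), each kept with NULL l columns.

NULL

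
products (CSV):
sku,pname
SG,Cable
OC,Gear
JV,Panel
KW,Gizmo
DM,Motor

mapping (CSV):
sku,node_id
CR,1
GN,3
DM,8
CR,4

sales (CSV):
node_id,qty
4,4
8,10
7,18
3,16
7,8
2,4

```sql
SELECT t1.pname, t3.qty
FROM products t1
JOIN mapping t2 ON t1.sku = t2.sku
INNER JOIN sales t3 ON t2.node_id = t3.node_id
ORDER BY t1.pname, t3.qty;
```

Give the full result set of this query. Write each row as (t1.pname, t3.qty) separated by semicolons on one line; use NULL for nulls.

(Motor, 10)

Evaluate left to right. First `products t1 INNER JOIN mapping t2` on sku: 1 row(s).
Then INNER JOIN `sales t3` on node_id: keep only rows whose t2.node_id appears in t3.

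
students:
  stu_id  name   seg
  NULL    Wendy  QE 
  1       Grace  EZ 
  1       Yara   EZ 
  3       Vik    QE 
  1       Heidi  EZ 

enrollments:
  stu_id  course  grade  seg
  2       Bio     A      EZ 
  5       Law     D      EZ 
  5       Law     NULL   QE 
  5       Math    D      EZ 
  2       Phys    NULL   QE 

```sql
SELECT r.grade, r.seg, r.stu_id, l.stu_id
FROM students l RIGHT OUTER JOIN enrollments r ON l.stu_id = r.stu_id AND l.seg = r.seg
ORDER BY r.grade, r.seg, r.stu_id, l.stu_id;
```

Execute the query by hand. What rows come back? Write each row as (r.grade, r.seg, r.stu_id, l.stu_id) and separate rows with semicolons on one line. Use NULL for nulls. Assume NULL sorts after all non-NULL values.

(A, EZ, 2, NULL); (D, EZ, 5, NULL); (D, EZ, 5, NULL); (NULL, QE, 2, NULL); (NULL, QE, 5, NULL)

RIGHT JOIN keeps every row from `enrollments`; unmatched rows get NULL for `students`'s columns.
Matching on l.stu_id = r.stu_id AND l.seg = r.seg. A NULL in a compared column never satisfies the condition.
Matched pairs: 0; unmatched r rows kept: 5.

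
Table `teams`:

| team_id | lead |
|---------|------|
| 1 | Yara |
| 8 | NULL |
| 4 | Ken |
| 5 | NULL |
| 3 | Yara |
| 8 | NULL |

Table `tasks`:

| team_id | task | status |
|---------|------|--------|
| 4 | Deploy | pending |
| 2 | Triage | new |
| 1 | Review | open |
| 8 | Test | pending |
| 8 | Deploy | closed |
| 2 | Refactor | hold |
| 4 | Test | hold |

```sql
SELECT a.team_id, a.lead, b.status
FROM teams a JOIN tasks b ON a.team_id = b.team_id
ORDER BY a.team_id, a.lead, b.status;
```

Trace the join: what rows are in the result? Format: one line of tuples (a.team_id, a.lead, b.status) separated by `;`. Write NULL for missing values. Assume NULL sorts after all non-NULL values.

(1, Yara, open); (4, Ken, hold); (4, Ken, pending); (8, NULL, closed); (8, NULL, closed); (8, NULL, pending); (8, NULL, pending)

INNER JOIN keeps only pairs where the ON condition holds.
Matching on a.team_id = b.team_id.
- a[0] team_id=1 → 1 match(es) in b → 1 row(s).
- a[1] team_id=8 → 2 match(es) in b → 2 row(s).
- a[2] team_id=4 → 2 match(es) in b → 2 row(s).
- a[3] team_id=5 → no match; dropped.
- a[4] team_id=3 → no match; dropped.
- a[5] team_id=8 → 2 match(es) in b → 2 row(s).
After projecting and ordering:
a.team_id | a.lead | b.status
1 | Yara | open
4 | Ken | hold
4 | Ken | pending
8 | NULL | closed
8 | NULL | closed
8 | NULL | pending
8 | NULL | pending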